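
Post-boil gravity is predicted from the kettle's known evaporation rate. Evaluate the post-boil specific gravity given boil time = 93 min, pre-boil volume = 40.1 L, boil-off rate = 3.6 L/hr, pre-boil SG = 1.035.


V_post = V_pre − rate·(t/60);  SG_post = 1 + (SG_pre−1)·V_pre/V_post
V_post = 40.1 − 3.6·(93/60) = 34.5200
SG_post = 1 + (1.035 − 1)·40.1/34.5200

1.0407


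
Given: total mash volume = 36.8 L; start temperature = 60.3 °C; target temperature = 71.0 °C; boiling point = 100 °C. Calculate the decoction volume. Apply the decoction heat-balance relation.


V_dec = V_total·(T_target − T_start)/(T_boil − T_start)
V_dec = 36.8·(71.0 − 60.3)/(100 − 60.3)

9.9184 L


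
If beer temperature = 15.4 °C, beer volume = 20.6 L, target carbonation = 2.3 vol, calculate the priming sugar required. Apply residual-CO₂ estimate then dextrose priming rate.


residual = 14.695·(0.01821 + 0.09011·e^(−0.04·T));  sugar = (target − residual)·4.0·V
residual = 14.695·(0.01821 + 0.09011·e^(−0.04·15.4)) = 0.9828
sugar = (2.3 − 0.9828)·4.0·20.6

108.5390 g


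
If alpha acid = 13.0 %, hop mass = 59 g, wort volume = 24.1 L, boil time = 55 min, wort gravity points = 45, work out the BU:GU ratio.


U = 1.65·0.000125^(GP/1000)·(1−e^(−0.04t))/4.15;  IBU = (α/100)·m·U·1000/V;  BU:GU = IBU/GP
U = 1.65·0.000125^(45/1000)·(1−e^(−0.04·55))/4.15 = 0.2359
IBU = (13.0/100)·59·0.2359·1000/24.1 = 75.0884
BU:GU = 75.0884/45

1.6686


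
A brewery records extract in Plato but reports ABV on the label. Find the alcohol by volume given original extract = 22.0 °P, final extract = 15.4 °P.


SG = 259/(259 − P);  ABV = (OG − FG)·131.25
OG = 259/(259 − 22.0) = 1.0928
FG = 259/(259 − 15.4) = 1.0632
ABV = (1.0928 − 1.0632)·131.25

3.8861 % ABV


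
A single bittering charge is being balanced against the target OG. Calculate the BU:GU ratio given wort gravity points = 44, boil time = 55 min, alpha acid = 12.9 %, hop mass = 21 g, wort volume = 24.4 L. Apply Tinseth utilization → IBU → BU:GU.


U = 1.65·0.000125^(GP/1000)·(1−e^(−0.04t))/4.15;  IBU = (α/100)·m·U·1000/V;  BU:GU = IBU/GP
U = 1.65·0.000125^(44/1000)·(1−e^(−0.04·55))/4.15 = 0.2381
IBU = (12.9/100)·21·0.2381·1000/24.4 = 26.4312
BU:GU = 26.4312/44

0.6007


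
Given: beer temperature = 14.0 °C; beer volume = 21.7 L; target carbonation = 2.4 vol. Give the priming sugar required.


residual = 14.695·(0.01821 + 0.09011·e^(−0.04·T));  sugar = (target − residual)·4.0·V
residual = 14.695·(0.01821 + 0.09011·e^(−0.04·14.0)) = 1.0240
sugar = (2.4 − 1.0240)·4.0·21.7

119.4392 g


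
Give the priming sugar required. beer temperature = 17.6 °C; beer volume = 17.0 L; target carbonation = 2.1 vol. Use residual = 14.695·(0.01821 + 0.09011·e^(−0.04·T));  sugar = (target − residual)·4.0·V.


residual = 14.695·(0.01821 + 0.09011·e^(−0.04·17.6)) = 0.9225
sugar = (2.1 − 0.9225)·4.0·17.0

80.0678 g


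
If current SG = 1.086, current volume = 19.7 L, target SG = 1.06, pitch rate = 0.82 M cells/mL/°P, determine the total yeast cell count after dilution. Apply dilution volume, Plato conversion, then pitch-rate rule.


V_w = V·((SG_c−1)/(SG_t−1)−1);  °P = 259 − 259/SG_t;  cells = rate·(V+V_w)·°P
V_w = 19.7·((1.086−1)/(1.06−1)−1) = 8.5367
V_final = 19.7 + 8.5367 = 28.2367
°P = 259 − 259/1.06 = 14.6604
cells = 0.82·28.2367·14.6604

339.4474 billion cells


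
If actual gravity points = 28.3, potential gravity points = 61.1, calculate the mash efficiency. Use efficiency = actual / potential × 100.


efficiency = 28.3 / 61.1 × 100

46.3175 %


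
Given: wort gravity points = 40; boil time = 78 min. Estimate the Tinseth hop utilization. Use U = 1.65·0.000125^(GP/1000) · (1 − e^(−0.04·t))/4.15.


bigness = 1.65·0.000125^(40/1000) = 1.1518
boil_factor = (1 − e^(−0.04·78))/4.15 = 0.2303
U = 1.1518 · 0.2303

0.2653


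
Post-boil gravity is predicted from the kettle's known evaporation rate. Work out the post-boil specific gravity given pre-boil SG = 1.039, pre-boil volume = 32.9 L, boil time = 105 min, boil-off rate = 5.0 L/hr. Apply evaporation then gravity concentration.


V_post = V_pre − rate·(t/60);  SG_post = 1 + (SG_pre−1)·V_pre/V_post
V_post = 32.9 − 5.0·(105/60) = 24.1500
SG_post = 1 + (1.039 − 1)·32.9/24.1500

1.0531


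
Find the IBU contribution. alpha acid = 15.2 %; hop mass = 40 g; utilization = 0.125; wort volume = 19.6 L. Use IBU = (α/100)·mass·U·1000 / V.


IBU = (15.2/100)·40·0.125·1000 / 19.6

38.7755 IBU


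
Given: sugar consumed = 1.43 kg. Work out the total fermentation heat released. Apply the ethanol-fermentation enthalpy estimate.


Q = m_sugar · 590 kJ/kg
Q = 1.43 · 590

843.7000 kJ


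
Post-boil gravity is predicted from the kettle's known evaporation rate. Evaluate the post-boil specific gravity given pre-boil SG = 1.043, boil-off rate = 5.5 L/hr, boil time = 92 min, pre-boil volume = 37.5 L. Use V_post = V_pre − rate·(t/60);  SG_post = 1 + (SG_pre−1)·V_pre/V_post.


V_post = 37.5 − 5.5·(92/60) = 29.0667
SG_post = 1 + (1.043 − 1)·37.5/29.0667

1.0555


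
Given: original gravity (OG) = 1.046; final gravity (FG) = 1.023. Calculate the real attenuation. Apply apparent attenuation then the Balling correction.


AA = (OG−FG)/(OG−1)·100;  RA = AA·0.8192
AA = (1.046 − 1.023)/(1.046 − 1)·100 = 50.0000
RA = 50.0000·0.8192

40.9600 %


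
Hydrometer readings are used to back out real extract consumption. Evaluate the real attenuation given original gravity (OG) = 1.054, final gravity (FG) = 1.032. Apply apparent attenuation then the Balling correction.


AA = (OG−FG)/(OG−1)·100;  RA = AA·0.8192
AA = (1.054 − 1.032)/(1.054 − 1)·100 = 40.7407
RA = 40.7407·0.8192

33.3748 %


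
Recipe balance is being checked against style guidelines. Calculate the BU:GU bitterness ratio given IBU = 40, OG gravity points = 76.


BU:GU = IBU / OG_points
BU:GU = 40 / 76

0.5263


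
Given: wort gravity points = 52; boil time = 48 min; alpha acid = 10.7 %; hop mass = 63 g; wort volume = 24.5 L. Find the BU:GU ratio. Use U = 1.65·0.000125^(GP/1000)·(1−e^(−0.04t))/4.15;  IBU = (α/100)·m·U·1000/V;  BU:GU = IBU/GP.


U = 1.65·0.000125^(52/1000)·(1−e^(−0.04·48))/4.15 = 0.2126
IBU = (10.7/100)·63·0.2126·1000/24.5 = 58.5036
BU:GU = 58.5036/52

1.1251


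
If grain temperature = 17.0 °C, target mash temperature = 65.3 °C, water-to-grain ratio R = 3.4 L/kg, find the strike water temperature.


T_strike = (0.41/R)·(T_mash − T_grain) + T_mash
T_strike = (0.41/3.4)·(65.3 − 17.0) + 65.3

71.1244 °C


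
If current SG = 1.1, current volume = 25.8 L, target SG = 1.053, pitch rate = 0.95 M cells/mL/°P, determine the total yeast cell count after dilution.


V_w = V·((SG_c−1)/(SG_t−1)−1);  °P = 259 − 259/SG_t;  cells = rate·(V+V_w)·°P
V_w = 25.8·((1.1−1)/(1.053−1)−1) = 22.8792
V_final = 25.8 + 22.8792 = 48.6792
°P = 259 − 259/1.053 = 13.0361
cells = 0.95·48.6792·13.0361

602.8575 billion cells


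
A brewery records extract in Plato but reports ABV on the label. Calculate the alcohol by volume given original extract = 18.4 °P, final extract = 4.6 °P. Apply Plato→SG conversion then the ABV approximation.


SG = 259/(259 − P);  ABV = (OG − FG)·131.25
OG = 259/(259 − 18.4) = 1.0765
FG = 259/(259 − 4.6) = 1.0181
ABV = (1.0765 − 1.0181)·131.25

7.6642 % ABV


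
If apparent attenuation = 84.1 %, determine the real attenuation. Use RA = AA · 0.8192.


RA = 84.1 · 0.8192

68.8947 %


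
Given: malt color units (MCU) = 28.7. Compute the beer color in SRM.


SRM = 1.4922 · MCU^0.6859
SRM = 1.4922 · 28.7^0.6859

14.9207 SRM


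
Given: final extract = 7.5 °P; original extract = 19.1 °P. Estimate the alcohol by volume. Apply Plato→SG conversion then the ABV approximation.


SG = 259/(259 − P);  ABV = (OG − FG)·131.25
OG = 259/(259 − 19.1) = 1.0796
FG = 259/(259 − 7.5) = 1.0298
ABV = (1.0796 − 1.0298)·131.25

6.5357 % ABV


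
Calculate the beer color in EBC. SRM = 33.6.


EBC = SRM · 1.97
EBC = 33.6 · 1.97

66.1920 EBC


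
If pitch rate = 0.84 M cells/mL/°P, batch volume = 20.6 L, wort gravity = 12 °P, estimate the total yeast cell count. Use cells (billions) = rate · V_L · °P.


cells = 0.84 · 20.6 · 12

207.6480 billion cells


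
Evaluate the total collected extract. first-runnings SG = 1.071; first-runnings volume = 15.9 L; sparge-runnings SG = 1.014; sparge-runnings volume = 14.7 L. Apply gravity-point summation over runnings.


total = Σ (SG_i − 1)·1000·V_i
first = (1.071 − 1)·1000·15.9 = 1128.9000
sparge = (1.014 − 1)·1000·14.7 = 205.8000
total = 1128.9000 + 205.8000

1334.7000 gravity·L


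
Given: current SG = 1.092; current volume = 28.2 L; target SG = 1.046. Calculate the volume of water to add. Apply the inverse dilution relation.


V_water = V·((SG_curr − 1)/(SG_target − 1) − 1)
V_water = 28.2·((1.092 − 1)/(1.046 − 1) − 1)

28.2000 L


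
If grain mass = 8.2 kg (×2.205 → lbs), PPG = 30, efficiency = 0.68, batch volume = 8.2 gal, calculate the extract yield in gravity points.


points = lbs × PPG × eff / vol
lbs = 8.2 × 2.205 = 18.0810
points = 18.0810 × 30 × 0.68 / 8.2

44.9820 points


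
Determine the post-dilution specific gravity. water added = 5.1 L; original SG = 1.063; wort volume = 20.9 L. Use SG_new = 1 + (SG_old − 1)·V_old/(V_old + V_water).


pts = (1.063 − 1)·1000·20.9/(20.9 + 5.1) = 50.6423
SG_new = 1 + 50.6423/1000

1.0506


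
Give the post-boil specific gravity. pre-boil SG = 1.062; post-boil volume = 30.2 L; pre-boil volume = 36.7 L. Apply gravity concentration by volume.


SG_post = 1 + (SG_pre − 1)·V_pre/V_post
pts_pre = (1.062 − 1)·1000 = 62.0000
pts_post = 62.0000·36.7/30.2 = 75.3444
SG_post = 1 + 75.3444/1000

1.0753


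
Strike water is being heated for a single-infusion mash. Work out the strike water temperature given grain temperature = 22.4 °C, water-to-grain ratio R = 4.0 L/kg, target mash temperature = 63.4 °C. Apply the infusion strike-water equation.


T_strike = (0.41/R)·(T_mash − T_grain) + T_mash
T_strike = (0.41/4.0)·(63.4 − 22.4) + 63.4

67.6025 °C


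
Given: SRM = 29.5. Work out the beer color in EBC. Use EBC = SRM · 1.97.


EBC = 29.5 · 1.97

58.1150 EBC


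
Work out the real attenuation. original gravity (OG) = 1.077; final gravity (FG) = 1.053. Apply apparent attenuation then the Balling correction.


AA = (OG−FG)/(OG−1)·100;  RA = AA·0.8192
AA = (1.077 − 1.053)/(1.077 − 1)·100 = 31.1688
RA = 31.1688·0.8192

25.5335 %


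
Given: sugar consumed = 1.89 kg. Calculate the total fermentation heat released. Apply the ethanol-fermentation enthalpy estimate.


Q = m_sugar · 590 kJ/kg
Q = 1.89 · 590

1115.1000 kJ


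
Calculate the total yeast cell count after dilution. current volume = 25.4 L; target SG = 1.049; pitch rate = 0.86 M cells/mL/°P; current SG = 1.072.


V_w = V·((SG_c−1)/(SG_t−1)−1);  °P = 259 − 259/SG_t;  cells = rate·(V+V_w)·°P
V_w = 25.4·((1.072−1)/(1.049−1)−1) = 11.9224
V_final = 25.4 + 11.9224 = 37.3224
°P = 259 − 259/1.049 = 12.0982
cells = 0.86·37.3224·12.0982

388.3193 billion cells


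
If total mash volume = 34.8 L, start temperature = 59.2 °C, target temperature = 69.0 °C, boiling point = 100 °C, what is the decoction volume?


V_dec = V_total·(T_target − T_start)/(T_boil − T_start)
V_dec = 34.8·(69.0 − 59.2)/(100 − 59.2)

8.3588 L


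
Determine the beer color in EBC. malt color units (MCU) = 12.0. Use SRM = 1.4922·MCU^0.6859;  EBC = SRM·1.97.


SRM = 1.4922·12.0^0.6859 = 8.2042
EBC = 8.2042·1.97

16.1623 EBC


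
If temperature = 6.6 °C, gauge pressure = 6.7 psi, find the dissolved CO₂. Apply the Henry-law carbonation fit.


vols = (P + 14.695)·(0.01821 + 0.09011·e^(−0.04·T))
vols = (6.7 + 14.695)·(0.01821 + 0.09011·e^(−0.04·6.6))

1.8702 volumes


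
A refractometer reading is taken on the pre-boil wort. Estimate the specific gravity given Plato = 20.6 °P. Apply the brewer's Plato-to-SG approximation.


SG = 259/(259 − P)
SG = 259/(259 − 20.6)

1.0864


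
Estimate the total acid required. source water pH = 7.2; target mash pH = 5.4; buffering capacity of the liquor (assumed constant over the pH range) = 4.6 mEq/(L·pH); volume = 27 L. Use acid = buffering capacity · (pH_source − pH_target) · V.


acid = 4.6 · (7.2 − 5.4) · 27

223.5600 mEq


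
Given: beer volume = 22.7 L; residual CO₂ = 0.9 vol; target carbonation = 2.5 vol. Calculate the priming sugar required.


sugar = (target − residual)·4.0·V
sugar = (2.5 − 0.9)·4.0·22.7

145.2800 g


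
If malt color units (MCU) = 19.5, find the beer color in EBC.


SRM = 1.4922·MCU^0.6859;  EBC = SRM·1.97
SRM = 1.4922·19.5^0.6859 = 11.4462
EBC = 11.4462·1.97

22.5490 EBC


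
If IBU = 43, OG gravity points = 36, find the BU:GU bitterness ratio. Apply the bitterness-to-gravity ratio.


BU:GU = IBU / OG_points
BU:GU = 43 / 36

1.1944


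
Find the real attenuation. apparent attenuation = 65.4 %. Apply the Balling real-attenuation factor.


RA = AA · 0.8192
RA = 65.4 · 0.8192

53.5757 %


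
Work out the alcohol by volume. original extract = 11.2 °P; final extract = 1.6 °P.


SG = 259/(259 − P);  ABV = (OG − FG)·131.25
OG = 259/(259 − 11.2) = 1.0452
FG = 259/(259 − 1.6) = 1.0062
ABV = (1.0452 − 1.0062)·131.25

5.1164 % ABV


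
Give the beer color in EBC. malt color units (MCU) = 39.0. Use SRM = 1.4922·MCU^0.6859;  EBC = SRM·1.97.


SRM = 1.4922·39.0^0.6859 = 18.4136
EBC = 18.4136·1.97

36.2748 EBC


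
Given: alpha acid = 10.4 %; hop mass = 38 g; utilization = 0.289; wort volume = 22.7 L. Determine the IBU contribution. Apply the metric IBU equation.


IBU = (α/100)·mass·U·1000 / V
IBU = (10.4/100)·38·0.289·1000 / 22.7

50.3140 IBU


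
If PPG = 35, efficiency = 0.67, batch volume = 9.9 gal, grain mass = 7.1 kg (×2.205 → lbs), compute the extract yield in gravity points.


points = lbs × PPG × eff / vol
lbs = 7.1 × 2.205 = 15.6555
points = 15.6555 × 35 × 0.67 / 9.9

37.0830 points


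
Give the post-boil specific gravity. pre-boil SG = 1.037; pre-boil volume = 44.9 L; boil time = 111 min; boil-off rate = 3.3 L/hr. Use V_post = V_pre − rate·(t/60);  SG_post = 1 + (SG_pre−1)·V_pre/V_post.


V_post = 44.9 − 3.3·(111/60) = 38.7950
SG_post = 1 + (1.037 − 1)·44.9/38.7950

1.0428


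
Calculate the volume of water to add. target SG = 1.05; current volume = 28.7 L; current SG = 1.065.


V_water = V·((SG_curr − 1)/(SG_target − 1) − 1)
V_water = 28.7·((1.065 − 1)/(1.05 − 1) − 1)

8.6100 L


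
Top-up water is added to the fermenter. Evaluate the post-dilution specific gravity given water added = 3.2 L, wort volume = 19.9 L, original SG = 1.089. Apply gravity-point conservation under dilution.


SG_new = 1 + (SG_old − 1)·V_old/(V_old + V_water)
pts = (1.089 − 1)·1000·19.9/(19.9 + 3.2) = 76.6710
SG_new = 1 + 76.6710/1000

1.0767


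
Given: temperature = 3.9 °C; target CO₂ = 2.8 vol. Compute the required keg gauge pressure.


psi = vols/(0.01821 + 0.09011·e^(−0.04·T)) − 14.695
psi = 2.8/(0.01821 + 0.09011·e^(−0.04·3.9)) − 14.695

14.6845 psi


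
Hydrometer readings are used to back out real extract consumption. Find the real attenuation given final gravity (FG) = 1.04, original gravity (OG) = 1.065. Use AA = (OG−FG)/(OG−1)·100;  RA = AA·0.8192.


AA = (1.065 − 1.04)/(1.065 − 1)·100 = 38.4615
RA = 38.4615·0.8192

31.5077 %


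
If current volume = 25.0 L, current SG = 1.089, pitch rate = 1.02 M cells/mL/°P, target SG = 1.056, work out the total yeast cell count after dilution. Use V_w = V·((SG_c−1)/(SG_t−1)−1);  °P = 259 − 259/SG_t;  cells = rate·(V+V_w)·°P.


V_w = 25.0·((1.089−1)/(1.056−1)−1) = 14.7321
V_final = 25.0 + 14.7321 = 39.7321
°P = 259 − 259/1.056 = 13.7348
cells = 1.02·39.7321·13.7348

556.6293 billion cells


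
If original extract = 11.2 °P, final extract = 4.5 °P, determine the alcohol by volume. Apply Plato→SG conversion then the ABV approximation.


SG = 259/(259 − P);  ABV = (OG − FG)·131.25
OG = 259/(259 − 11.2) = 1.0452
FG = 259/(259 − 4.5) = 1.0177
ABV = (1.0452 − 1.0177)·131.25

3.6115 % ABV


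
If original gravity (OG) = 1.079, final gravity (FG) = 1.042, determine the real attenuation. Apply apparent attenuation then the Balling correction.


AA = (OG−FG)/(OG−1)·100;  RA = AA·0.8192
AA = (1.079 − 1.042)/(1.079 − 1)·100 = 46.8354
RA = 46.8354·0.8192

38.3676 %


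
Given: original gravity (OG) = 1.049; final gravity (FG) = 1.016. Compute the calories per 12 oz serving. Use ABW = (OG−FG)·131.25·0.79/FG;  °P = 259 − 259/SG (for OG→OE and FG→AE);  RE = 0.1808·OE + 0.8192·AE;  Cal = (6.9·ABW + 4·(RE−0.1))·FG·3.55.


ABW = (1.049 − 1.016)·131.25·0.79/1.016 = 3.3678
OE = 259 − 259/1.049 = 12.0982 °P
AE = 259 − 259/1.016 = 4.0787 °P
RE = 0.1808·12.0982 + 0.8192·4.0787 = 5.5287 °P
Cal = (6.9·3.3678 + 4·(5.5287−0.1))·1.016·3.55

162.1345 kcal


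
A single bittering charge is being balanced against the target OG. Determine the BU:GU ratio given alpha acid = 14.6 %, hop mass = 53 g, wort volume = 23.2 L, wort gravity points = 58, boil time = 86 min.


U = 1.65·0.000125^(GP/1000)·(1−e^(−0.04t))/4.15;  IBU = (α/100)·m·U·1000/V;  BU:GU = IBU/GP
U = 1.65·0.000125^(58/1000)·(1−e^(−0.04·86))/4.15 = 0.2285
IBU = (14.6/100)·53·0.2285·1000/23.2 = 76.2156
BU:GU = 76.2156/58

1.3141


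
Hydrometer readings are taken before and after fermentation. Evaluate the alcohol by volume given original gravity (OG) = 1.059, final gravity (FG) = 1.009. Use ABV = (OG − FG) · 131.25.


ABV = (1.059 − 1.009) · 131.25

6.5625 % ABV


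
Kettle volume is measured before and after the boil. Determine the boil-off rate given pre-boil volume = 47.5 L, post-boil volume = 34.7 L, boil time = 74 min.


rate = (V_pre − V_post) / (t_min/60)
rate = (47.5 − 34.7) / (74/60)

10.3784 L/hr


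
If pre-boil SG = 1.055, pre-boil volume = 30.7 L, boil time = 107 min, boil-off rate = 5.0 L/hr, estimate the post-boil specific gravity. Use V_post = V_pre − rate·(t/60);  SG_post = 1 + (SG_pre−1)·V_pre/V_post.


V_post = 30.7 − 5.0·(107/60) = 21.7833
SG_post = 1 + (1.055 − 1)·30.7/21.7833

1.0775


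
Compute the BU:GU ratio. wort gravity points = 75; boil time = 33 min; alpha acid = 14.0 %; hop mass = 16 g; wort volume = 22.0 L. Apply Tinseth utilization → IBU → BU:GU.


U = 1.65·0.000125^(GP/1000)·(1−e^(−0.04t))/4.15;  IBU = (α/100)·m·U·1000/V;  BU:GU = IBU/GP
U = 1.65·0.000125^(75/1000)·(1−e^(−0.04·33))/4.15 = 0.1485
IBU = (14.0/100)·16·0.1485·1000/22.0 = 15.1201
BU:GU = 15.1201/75

0.2016


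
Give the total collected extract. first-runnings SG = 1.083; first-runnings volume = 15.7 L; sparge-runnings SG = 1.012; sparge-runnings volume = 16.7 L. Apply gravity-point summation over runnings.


total = Σ (SG_i − 1)·1000·V_i
first = (1.083 − 1)·1000·15.7 = 1303.1000
sparge = (1.012 − 1)·1000·16.7 = 200.4000
total = 1303.1000 + 200.4000

1503.5000 gravity·L


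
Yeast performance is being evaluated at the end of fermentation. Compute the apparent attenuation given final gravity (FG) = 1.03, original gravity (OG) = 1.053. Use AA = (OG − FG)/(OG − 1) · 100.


AA = (1.053 − 1.03)/(1.053 − 1) · 100

43.3962 %


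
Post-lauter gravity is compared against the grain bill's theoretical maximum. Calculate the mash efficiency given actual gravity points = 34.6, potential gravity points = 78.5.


efficiency = actual / potential × 100
efficiency = 34.6 / 78.5 × 100

44.0764 %


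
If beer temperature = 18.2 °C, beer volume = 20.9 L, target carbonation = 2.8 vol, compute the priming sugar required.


residual = 14.695·(0.01821 + 0.09011·e^(−0.04·T));  sugar = (target − residual)·4.0·V
residual = 14.695·(0.01821 + 0.09011·e^(−0.04·18.2)) = 0.9070
sugar = (2.8 − 0.9070)·4.0·20.9

158.2547 g


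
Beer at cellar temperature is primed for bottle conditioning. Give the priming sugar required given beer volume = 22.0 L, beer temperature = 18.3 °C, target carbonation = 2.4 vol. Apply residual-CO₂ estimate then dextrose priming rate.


residual = 14.695·(0.01821 + 0.09011·e^(−0.04·T));  sugar = (target − residual)·4.0·V
residual = 14.695·(0.01821 + 0.09011·e^(−0.04·18.3)) = 0.9044
sugar = (2.4 − 0.9044)·4.0·22.0

131.6085 g


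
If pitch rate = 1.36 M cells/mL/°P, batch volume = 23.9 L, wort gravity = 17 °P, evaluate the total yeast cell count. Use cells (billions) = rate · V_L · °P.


cells = 1.36 · 23.9 · 17

552.5680 billion cells


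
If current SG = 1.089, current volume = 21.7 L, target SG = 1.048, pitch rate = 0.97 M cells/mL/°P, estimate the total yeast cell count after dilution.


V_w = V·((SG_c−1)/(SG_t−1)−1);  °P = 259 − 259/SG_t;  cells = rate·(V+V_w)·°P
V_w = 21.7·((1.089−1)/(1.048−1)−1) = 18.5354
V_final = 21.7 + 18.5354 = 40.2354
°P = 259 − 259/1.048 = 11.8626
cells = 0.97·40.2354·11.8626

462.9776 billion cells


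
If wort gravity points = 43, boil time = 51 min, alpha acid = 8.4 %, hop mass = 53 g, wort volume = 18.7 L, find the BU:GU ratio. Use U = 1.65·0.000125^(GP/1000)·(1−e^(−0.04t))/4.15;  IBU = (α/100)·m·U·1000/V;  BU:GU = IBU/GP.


U = 1.65·0.000125^(43/1000)·(1−e^(−0.04·51))/4.15 = 0.2350
IBU = (8.4/100)·53·0.2350·1000/18.7 = 55.9528
BU:GU = 55.9528/43

1.3012


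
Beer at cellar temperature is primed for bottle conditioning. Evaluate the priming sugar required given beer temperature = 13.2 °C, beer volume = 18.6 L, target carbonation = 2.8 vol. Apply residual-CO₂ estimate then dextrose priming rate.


residual = 14.695·(0.01821 + 0.09011·e^(−0.04·T));  sugar = (target − residual)·4.0·V
residual = 14.695·(0.01821 + 0.09011·e^(−0.04·13.2)) = 1.0486
sugar = (2.8 − 1.0486)·4.0·18.6

130.3066 g


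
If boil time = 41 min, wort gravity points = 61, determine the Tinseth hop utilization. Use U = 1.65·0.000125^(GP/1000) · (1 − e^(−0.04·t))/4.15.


bigness = 1.65·0.000125^(61/1000) = 0.9537
boil_factor = (1 − e^(−0.04·41))/4.15 = 0.1942
U = 0.9537 · 0.1942

0.1852


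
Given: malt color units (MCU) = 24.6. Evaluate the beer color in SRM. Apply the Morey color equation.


SRM = 1.4922 · MCU^0.6859
SRM = 1.4922 · 24.6^0.6859

13.4236 SRM


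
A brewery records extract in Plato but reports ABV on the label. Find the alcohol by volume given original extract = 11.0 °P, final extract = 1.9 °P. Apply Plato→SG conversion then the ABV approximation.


SG = 259/(259 − P);  ABV = (OG − FG)·131.25
OG = 259/(259 − 11.0) = 1.0444
FG = 259/(259 − 1.9) = 1.0074
ABV = (1.0444 − 1.0074)·131.25

4.8516 % ABV


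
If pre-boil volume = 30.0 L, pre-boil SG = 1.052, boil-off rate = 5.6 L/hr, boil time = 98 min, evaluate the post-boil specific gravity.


V_post = V_pre − rate·(t/60);  SG_post = 1 + (SG_pre−1)·V_pre/V_post
V_post = 30.0 − 5.6·(98/60) = 20.8533
SG_post = 1 + (1.052 − 1)·30.0/20.8533

1.0748


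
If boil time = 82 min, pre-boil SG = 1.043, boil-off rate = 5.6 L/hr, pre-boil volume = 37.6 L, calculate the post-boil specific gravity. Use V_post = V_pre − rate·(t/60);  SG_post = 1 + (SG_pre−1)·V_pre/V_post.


V_post = 37.6 − 5.6·(82/60) = 29.9467
SG_post = 1 + (1.043 − 1)·37.6/29.9467

1.0540


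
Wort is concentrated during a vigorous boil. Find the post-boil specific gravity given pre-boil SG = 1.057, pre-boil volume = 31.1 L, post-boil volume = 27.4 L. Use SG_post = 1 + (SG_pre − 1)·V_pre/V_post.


pts_pre = (1.057 − 1)·1000 = 57.0000
pts_post = 57.0000·31.1/27.4 = 64.6971
SG_post = 1 + 64.6971/1000

1.0647


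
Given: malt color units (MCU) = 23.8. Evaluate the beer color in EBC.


SRM = 1.4922·MCU^0.6859;  EBC = SRM·1.97
SRM = 1.4922·23.8^0.6859 = 13.1226
EBC = 13.1226·1.97

25.8516 EBC


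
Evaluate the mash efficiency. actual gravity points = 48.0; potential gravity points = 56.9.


efficiency = actual / potential × 100
efficiency = 48.0 / 56.9 × 100

84.3585 %


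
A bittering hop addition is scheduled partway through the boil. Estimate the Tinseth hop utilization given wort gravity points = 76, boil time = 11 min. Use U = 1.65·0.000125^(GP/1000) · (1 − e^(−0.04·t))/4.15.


bigness = 1.65·0.000125^(76/1000) = 0.8334
boil_factor = (1 − e^(−0.04·11))/4.15 = 0.0858
U = 0.8334 · 0.0858

0.0715


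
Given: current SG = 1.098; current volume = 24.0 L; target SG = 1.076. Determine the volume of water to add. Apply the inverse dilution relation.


V_water = V·((SG_curr − 1)/(SG_target − 1) − 1)
V_water = 24.0·((1.098 − 1)/(1.076 − 1) − 1)

6.9474 L


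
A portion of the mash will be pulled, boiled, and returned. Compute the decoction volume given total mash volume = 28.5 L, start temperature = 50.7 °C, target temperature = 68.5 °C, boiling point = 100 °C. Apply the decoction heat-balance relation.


V_dec = V_total·(T_target − T_start)/(T_boil − T_start)
V_dec = 28.5·(68.5 − 50.7)/(100 − 50.7)

10.2901 L


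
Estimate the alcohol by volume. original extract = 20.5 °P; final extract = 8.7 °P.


SG = 259/(259 − P);  ABV = (OG − FG)·131.25
OG = 259/(259 − 20.5) = 1.0860
FG = 259/(259 − 8.7) = 1.0348
ABV = (1.0860 − 1.0348)·131.25

6.7194 % ABV


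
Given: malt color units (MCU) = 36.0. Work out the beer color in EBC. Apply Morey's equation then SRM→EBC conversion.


SRM = 1.4922·MCU^0.6859;  EBC = SRM·1.97
SRM = 1.4922·36.0^0.6859 = 17.4299
EBC = 17.4299·1.97

34.3369 EBC


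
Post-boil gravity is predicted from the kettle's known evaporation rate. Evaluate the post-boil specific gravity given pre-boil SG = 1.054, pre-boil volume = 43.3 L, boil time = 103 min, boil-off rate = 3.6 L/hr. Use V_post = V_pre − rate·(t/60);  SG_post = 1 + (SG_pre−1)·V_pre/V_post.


V_post = 43.3 − 3.6·(103/60) = 37.1200
SG_post = 1 + (1.054 − 1)·43.3/37.1200

1.0630


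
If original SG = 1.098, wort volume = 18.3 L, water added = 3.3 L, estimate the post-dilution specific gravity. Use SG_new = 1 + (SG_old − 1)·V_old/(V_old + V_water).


pts = (1.098 − 1)·1000·18.3/(18.3 + 3.3) = 83.0278
SG_new = 1 + 83.0278/1000

1.0830


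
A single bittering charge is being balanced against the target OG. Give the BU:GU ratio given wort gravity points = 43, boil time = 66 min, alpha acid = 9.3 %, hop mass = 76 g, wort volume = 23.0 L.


U = 1.65·0.000125^(GP/1000)·(1−e^(−0.04t))/4.15;  IBU = (α/100)·m·U·1000/V;  BU:GU = IBU/GP
U = 1.65·0.000125^(43/1000)·(1−e^(−0.04·66))/4.15 = 0.2509
IBU = (9.3/100)·76·0.2509·1000/23.0 = 77.0936
BU:GU = 77.0936/43

1.7929


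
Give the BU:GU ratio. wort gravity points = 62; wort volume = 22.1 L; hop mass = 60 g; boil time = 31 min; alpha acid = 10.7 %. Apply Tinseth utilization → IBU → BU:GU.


U = 1.65·0.000125^(GP/1000)·(1−e^(−0.04t))/4.15;  IBU = (α/100)·m·U·1000/V;  BU:GU = IBU/GP
U = 1.65·0.000125^(62/1000)·(1−e^(−0.04·31))/4.15 = 0.1618
IBU = (10.7/100)·60·0.1618·1000/22.1 = 47.0134
BU:GU = 47.0134/62

0.7583


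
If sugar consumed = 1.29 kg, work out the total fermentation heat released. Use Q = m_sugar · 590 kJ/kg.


Q = 1.29 · 590

761.1000 kJ


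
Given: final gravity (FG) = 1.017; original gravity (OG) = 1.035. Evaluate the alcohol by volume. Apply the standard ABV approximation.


ABV = (OG − FG) · 131.25
ABV = (1.035 − 1.017) · 131.25

2.3625 % ABV


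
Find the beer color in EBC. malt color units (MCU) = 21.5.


SRM = 1.4922·MCU^0.6859;  EBC = SRM·1.97
SRM = 1.4922·21.5^0.6859 = 12.2390
EBC = 12.2390·1.97

24.1109 EBC


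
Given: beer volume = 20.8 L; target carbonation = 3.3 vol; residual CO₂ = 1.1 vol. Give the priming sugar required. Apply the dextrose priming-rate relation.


sugar = (target − residual)·4.0·V
sugar = (3.3 − 1.1)·4.0·20.8

183.0400 g


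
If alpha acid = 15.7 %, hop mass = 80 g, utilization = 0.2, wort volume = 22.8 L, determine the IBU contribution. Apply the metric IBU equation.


IBU = (α/100)·mass·U·1000 / V
IBU = (15.7/100)·80·0.2·1000 / 22.8

110.1754 IBU


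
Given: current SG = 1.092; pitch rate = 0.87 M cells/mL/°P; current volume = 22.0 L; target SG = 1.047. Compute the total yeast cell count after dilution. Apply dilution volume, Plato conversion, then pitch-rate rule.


V_w = V·((SG_c−1)/(SG_t−1)−1);  °P = 259 − 259/SG_t;  cells = rate·(V+V_w)·°P
V_w = 22.0·((1.092−1)/(1.047−1)−1) = 21.0638
V_final = 22.0 + 21.0638 = 43.0638
°P = 259 − 259/1.047 = 11.6266
cells = 0.87·43.0638·11.6266

435.5950 billion cells


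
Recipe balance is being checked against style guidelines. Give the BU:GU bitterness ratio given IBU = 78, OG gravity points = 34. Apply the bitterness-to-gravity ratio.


BU:GU = IBU / OG_points
BU:GU = 78 / 34

2.2941


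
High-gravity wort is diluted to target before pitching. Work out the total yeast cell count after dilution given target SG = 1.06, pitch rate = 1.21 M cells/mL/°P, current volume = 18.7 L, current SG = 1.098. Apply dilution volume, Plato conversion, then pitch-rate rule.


V_w = V·((SG_c−1)/(SG_t−1)−1);  °P = 259 − 259/SG_t;  cells = rate·(V+V_w)·°P
V_w = 18.7·((1.098−1)/(1.06−1)−1) = 11.8433
V_final = 18.7 + 11.8433 = 30.5433
°P = 259 − 259/1.06 = 14.6604
cells = 1.21·30.5433·14.6604

541.8099 billion cells


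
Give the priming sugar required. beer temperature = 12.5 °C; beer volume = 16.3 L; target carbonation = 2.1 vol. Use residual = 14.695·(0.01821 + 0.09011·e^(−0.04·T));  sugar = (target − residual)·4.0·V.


residual = 14.695·(0.01821 + 0.09011·e^(−0.04·12.5)) = 1.0707
sugar = (2.1 − 1.0707)·4.0·16.3

67.1075 g


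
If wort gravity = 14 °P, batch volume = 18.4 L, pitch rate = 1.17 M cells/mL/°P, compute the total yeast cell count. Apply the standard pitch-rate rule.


cells (billions) = rate · V_L · °P
cells = 1.17 · 18.4 · 14

301.3920 billion cells


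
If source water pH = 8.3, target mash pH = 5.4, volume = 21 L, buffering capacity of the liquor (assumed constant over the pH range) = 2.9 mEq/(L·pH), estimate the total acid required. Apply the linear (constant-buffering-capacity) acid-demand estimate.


acid = buffering capacity · (pH_source − pH_target) · V
acid = 2.9 · (8.3 − 5.4) · 21

176.6100 mEq


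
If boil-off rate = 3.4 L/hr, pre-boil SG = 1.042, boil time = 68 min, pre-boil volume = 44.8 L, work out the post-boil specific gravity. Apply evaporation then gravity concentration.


V_post = V_pre − rate·(t/60);  SG_post = 1 + (SG_pre−1)·V_pre/V_post
V_post = 44.8 − 3.4·(68/60) = 40.9467
SG_post = 1 + (1.042 − 1)·44.8/40.9467

1.0460


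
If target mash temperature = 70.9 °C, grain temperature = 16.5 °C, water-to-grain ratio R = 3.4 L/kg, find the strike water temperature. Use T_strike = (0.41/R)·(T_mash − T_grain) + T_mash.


T_strike = (0.41/3.4)·(70.9 − 16.5) + 70.9

77.4600 °C


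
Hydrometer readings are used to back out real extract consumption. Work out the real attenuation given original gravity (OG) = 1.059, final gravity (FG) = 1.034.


AA = (OG−FG)/(OG−1)·100;  RA = AA·0.8192
AA = (1.059 − 1.034)/(1.059 − 1)·100 = 42.3729
RA = 42.3729·0.8192

34.7119 %


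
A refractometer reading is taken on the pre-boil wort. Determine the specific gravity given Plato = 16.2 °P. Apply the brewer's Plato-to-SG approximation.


SG = 259/(259 − P)
SG = 259/(259 − 16.2)

1.0667


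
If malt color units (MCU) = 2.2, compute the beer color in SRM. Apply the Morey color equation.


SRM = 1.4922 · MCU^0.6859
SRM = 1.4922 · 2.2^0.6859

2.5627 SRM


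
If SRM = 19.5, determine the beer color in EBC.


EBC = SRM · 1.97
EBC = 19.5 · 1.97

38.4150 EBC


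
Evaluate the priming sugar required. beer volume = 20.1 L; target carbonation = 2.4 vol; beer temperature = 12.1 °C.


residual = 14.695·(0.01821 + 0.09011·e^(−0.04·T));  sugar = (target − residual)·4.0·V
residual = 14.695·(0.01821 + 0.09011·e^(−0.04·12.1)) = 1.0837
sugar = (2.4 − 1.0837)·4.0·20.1

105.8307 g


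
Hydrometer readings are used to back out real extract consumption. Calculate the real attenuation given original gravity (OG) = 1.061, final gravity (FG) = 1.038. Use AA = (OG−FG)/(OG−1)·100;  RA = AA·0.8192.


AA = (1.061 − 1.038)/(1.061 − 1)·100 = 37.7049
RA = 37.7049·0.8192

30.8879 %


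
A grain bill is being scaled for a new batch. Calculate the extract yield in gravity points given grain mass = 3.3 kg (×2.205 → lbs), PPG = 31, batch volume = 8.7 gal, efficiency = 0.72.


points = lbs × PPG × eff / vol
lbs = 3.3 × 2.205 = 7.2765
points = 7.2765 × 31 × 0.72 / 8.7

18.6680 points


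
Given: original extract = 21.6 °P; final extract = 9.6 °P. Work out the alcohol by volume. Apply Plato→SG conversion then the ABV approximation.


SG = 259/(259 − P);  ABV = (OG − FG)·131.25
OG = 259/(259 − 21.6) = 1.0910
FG = 259/(259 − 9.6) = 1.0385
ABV = (1.0910 − 1.0385)·131.25

6.8897 % ABV


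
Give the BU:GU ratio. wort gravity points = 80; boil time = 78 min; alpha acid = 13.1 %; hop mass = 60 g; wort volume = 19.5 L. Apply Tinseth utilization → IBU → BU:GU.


U = 1.65·0.000125^(GP/1000)·(1−e^(−0.04t))/4.15;  IBU = (α/100)·m·U·1000/V;  BU:GU = IBU/GP
U = 1.65·0.000125^(80/1000)·(1−e^(−0.04·78))/4.15 = 0.1852
IBU = (13.1/100)·60·0.1852·1000/19.5 = 74.6385
BU:GU = 74.6385/80

0.9330


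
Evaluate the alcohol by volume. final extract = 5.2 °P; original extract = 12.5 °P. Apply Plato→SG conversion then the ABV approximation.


SG = 259/(259 − P);  ABV = (OG − FG)·131.25
OG = 259/(259 − 12.5) = 1.0507
FG = 259/(259 − 5.2) = 1.0205
ABV = (1.0507 − 1.0205)·131.25

3.9666 % ABV


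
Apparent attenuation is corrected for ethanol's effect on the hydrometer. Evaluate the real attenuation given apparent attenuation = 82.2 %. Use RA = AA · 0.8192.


RA = 82.2 · 0.8192

67.3382 %


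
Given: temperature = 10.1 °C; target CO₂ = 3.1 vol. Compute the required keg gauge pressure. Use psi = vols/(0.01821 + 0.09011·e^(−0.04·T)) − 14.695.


psi = 3.1/(0.01821 + 0.09011·e^(−0.04·10.1)) − 14.695

24.8602 psi


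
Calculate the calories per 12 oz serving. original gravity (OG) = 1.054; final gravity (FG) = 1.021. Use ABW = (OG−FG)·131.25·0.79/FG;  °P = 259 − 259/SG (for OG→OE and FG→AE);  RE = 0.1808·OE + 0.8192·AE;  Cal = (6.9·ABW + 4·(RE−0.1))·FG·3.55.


ABW = (1.054 − 1.021)·131.25·0.79/1.021 = 3.3513
OE = 259 − 259/1.054 = 13.2694 °P
AE = 259 − 259/1.021 = 5.3271 °P
RE = 0.1808·13.2694 + 0.8192·5.3271 = 6.7631 °P
Cal = (6.9·3.3513 + 4·(6.7631−0.1))·1.021·3.55

180.4172 kcal


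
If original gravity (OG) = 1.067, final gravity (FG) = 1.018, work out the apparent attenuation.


AA = (OG − FG)/(OG − 1) · 100
AA = (1.067 − 1.018)/(1.067 − 1) · 100

73.1343 %


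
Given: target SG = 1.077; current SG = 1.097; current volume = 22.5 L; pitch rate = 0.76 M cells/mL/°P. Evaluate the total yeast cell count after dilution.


V_w = V·((SG_c−1)/(SG_t−1)−1);  °P = 259 − 259/SG_t;  cells = rate·(V+V_w)·°P
V_w = 22.5·((1.097−1)/(1.077−1)−1) = 5.8442
V_final = 22.5 + 5.8442 = 28.3442
°P = 259 − 259/1.077 = 18.5172
cells = 0.76·28.3442·18.5172

398.8889 billion cells


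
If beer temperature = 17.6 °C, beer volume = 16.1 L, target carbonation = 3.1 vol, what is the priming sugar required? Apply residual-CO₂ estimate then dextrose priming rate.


residual = 14.695·(0.01821 + 0.09011·e^(−0.04·T));  sugar = (target − residual)·4.0·V
residual = 14.695·(0.01821 + 0.09011·e^(−0.04·17.6)) = 0.9225
sugar = (3.1 − 0.9225)·4.0·16.1

140.2289 g


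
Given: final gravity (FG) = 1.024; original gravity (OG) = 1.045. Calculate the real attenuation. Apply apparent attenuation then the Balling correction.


AA = (OG−FG)/(OG−1)·100;  RA = AA·0.8192
AA = (1.045 − 1.024)/(1.045 − 1)·100 = 46.6667
RA = 46.6667·0.8192

38.2293 %


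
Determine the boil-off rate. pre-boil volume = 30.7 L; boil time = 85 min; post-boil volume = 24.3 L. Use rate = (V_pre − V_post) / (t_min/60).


rate = (30.7 − 24.3) / (85/60)

4.5176 L/hr


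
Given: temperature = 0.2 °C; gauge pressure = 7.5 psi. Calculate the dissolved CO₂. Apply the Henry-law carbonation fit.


vols = (P + 14.695)·(0.01821 + 0.09011·e^(−0.04·T))
vols = (7.5 + 14.695)·(0.01821 + 0.09011·e^(−0.04·0.2))

2.3882 volumes


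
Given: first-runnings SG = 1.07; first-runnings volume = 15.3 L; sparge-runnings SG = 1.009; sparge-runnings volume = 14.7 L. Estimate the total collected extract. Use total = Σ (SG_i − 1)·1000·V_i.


first = (1.07 − 1)·1000·15.3 = 1071.0000
sparge = (1.009 − 1)·1000·14.7 = 132.3000
total = 1071.0000 + 132.3000

1203.3000 gravity·L


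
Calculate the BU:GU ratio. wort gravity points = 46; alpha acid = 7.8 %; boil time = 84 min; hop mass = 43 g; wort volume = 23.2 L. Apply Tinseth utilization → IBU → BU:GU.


U = 1.65·0.000125^(GP/1000)·(1−e^(−0.04t))/4.15;  IBU = (α/100)·m·U·1000/V;  BU:GU = IBU/GP
U = 1.65·0.000125^(46/1000)·(1−e^(−0.04·84))/4.15 = 0.2538
IBU = (7.8/100)·43·0.2538·1000/23.2 = 36.6957
BU:GU = 36.6957/46

0.7977


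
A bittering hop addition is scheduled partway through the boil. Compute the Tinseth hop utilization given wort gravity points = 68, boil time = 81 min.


U = 1.65·0.000125^(GP/1000) · (1 − e^(−0.04·t))/4.15
bigness = 1.65·0.000125^(68/1000) = 0.8955
boil_factor = (1 − e^(−0.04·81))/4.15 = 0.2315
U = 0.8955 · 0.2315

0.2073


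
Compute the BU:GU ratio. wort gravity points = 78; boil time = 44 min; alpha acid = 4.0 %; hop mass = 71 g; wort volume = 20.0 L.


U = 1.65·0.000125^(GP/1000)·(1−e^(−0.04t))/4.15;  IBU = (α/100)·m·U·1000/V;  BU:GU = IBU/GP
U = 1.65·0.000125^(78/1000)·(1−e^(−0.04·44))/4.15 = 0.1633
IBU = (4.0/100)·71·0.1633·1000/20.0 = 23.1894
BU:GU = 23.1894/78

0.2973


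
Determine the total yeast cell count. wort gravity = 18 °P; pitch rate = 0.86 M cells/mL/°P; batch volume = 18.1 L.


cells (billions) = rate · V_L · °P
cells = 0.86 · 18.1 · 18

280.1880 billion cells


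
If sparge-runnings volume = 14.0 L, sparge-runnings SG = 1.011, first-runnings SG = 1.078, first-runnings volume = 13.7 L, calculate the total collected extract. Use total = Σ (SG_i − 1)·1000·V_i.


first = (1.078 − 1)·1000·13.7 = 1068.6000
sparge = (1.011 − 1)·1000·14.0 = 154.0000
total = 1068.6000 + 154.0000

1222.6000 gravity·L


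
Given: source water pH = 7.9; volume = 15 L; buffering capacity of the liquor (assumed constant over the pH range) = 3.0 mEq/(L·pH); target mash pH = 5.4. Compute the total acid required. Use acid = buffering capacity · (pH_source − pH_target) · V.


acid = 3.0 · (7.9 − 5.4) · 15

112.5000 mEq


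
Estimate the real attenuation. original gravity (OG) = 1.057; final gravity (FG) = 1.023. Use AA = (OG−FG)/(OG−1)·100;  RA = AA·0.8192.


AA = (1.057 − 1.023)/(1.057 − 1)·100 = 59.6491
RA = 59.6491·0.8192

48.8646 %


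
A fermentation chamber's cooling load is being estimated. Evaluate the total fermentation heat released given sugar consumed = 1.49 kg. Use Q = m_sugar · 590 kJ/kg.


Q = 1.49 · 590

879.1000 kJ
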